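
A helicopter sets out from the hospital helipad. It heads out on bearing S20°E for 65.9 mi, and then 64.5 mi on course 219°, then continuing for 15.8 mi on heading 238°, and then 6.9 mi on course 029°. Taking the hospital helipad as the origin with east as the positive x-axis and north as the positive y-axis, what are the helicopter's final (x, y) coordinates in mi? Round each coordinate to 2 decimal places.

(-28.11, -114.39)

Leg 1 (S20°E, 65.9 mi): east 65.9 sin 160° = 22.54, north 65.9 cos 160° = -61.93
Leg 2 (219°, 64.5 mi): east 64.5 sin 219° = -40.59, north 64.5 cos 219° = -50.13
Leg 3 (238°, 15.8 mi): east 15.8 sin 238° = -13.40, north 15.8 cos 238° = -8.37
Leg 4 (029°, 6.9 mi): east 6.9 sin 29° = 3.35, north 6.9 cos 29° = 6.03
Summing: -28.11 mi east, -114.39 mi north → (-28.11, -114.39).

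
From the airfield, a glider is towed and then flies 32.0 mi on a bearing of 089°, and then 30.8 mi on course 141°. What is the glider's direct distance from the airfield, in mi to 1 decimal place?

Leg 1 (089°, 32.0 mi): east 32.0 sin 89° = 32.00, north 32.0 cos 89° = 0.56
Leg 2 (141°, 30.8 mi): east 30.8 sin 141° = 19.38, north 30.8 cos 141° = -23.94
Net: 51.38 east, -23.38 north. Distance = √((51.38)² + (-23.38)²) = 56.447 mi.

56.4 mi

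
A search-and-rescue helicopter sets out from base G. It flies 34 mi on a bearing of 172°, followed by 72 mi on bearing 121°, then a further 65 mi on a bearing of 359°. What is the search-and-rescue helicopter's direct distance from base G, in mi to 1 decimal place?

Leg 1 (172°, 34 mi): east 34 sin 172° = 4.73, north 34 cos 172° = -33.67
Leg 2 (121°, 72 mi): east 72 sin 121° = 61.72, north 72 cos 121° = -37.08
Leg 3 (359°, 65 mi): east 65 sin 359° = -1.13, north 65 cos 359° = 64.99
Net: 65.31 east, -5.76 north. Distance = √((65.31)² + (-5.76)²) = 65.567 mi.

65.6 mi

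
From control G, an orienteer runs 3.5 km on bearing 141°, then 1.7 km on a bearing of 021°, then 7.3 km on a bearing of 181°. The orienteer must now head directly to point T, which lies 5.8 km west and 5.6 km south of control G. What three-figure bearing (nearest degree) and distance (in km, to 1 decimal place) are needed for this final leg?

Leg 1 (141°, 3.5 km): east 3.5 sin 141° = 2.20, north 3.5 cos 141° = -2.72
Leg 2 (021°, 1.7 km): east 1.7 sin 21° = 0.61, north 1.7 cos 21° = 1.59
Leg 3 (181°, 7.3 km): east 7.3 sin 181° = -0.13, north 7.3 cos 181° = -7.30
Current position: (2.68, -8.43). Target: (-5.8, -5.6). Remaining: Δeast = -8.48, Δnorth = 2.83.
Bearing = atan2(-8.48, 2.83) mod 360° = 288.46°; distance = √((-8.48)² + (2.83)²) = 8.945 km.

288°, 8.9 km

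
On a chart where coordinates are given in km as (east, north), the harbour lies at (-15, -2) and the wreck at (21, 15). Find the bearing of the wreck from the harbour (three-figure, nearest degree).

065°

Δeast = 21 − -15 = 36.00; Δnorth = 15 − -2 = 17.00.
Bearing = atan2(Δeast, Δnorth) mod 360° = 64.72° ≈ 065°.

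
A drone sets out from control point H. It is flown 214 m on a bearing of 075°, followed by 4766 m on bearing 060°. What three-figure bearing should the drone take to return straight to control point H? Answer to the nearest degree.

Leg 1 (075°, 214 m): east 214 sin 75° = 206.71, north 214 cos 75° = 55.39
Leg 2 (060°, 4766 m): east 4766 sin 60° = 4127.48, north 4766 cos 60° = 2383.00
Net displacement: 4334.19 east, 2438.39 north. Direction back to start is (-4334.19, -2438.39): bearing = atan2(-4334.19, -2438.39) mod 360° = 240.64° ≈ 241°.

241°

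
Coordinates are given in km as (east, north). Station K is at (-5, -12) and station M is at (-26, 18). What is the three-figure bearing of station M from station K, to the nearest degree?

325°

Δeast = -26 − -5 = -21.00; Δnorth = 18 − -12 = 30.00.
Bearing = atan2(Δeast, Δnorth) mod 360° = 325.01° ≈ 325°.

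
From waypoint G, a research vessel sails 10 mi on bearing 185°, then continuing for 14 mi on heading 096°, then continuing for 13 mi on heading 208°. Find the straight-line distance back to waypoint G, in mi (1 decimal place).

23.9 mi

Leg 1 (185°, 10 mi): east 10 sin 185° = -0.87, north 10 cos 185° = -9.96
Leg 2 (096°, 14 mi): east 14 sin 96° = 13.92, north 14 cos 96° = -1.46
Leg 3 (208°, 13 mi): east 13 sin 208° = -6.10, north 13 cos 208° = -11.48
Net: 6.95 east, -22.90 north. Distance = √((6.95)² + (-22.90)²) = 23.935 mi.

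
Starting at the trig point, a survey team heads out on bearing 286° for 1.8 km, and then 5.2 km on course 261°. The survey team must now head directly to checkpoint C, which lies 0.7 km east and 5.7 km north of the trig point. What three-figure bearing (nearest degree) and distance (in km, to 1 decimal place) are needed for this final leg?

Leg 1 (286°, 1.8 km): east 1.8 sin 286° = -1.73, north 1.8 cos 286° = 0.50
Leg 2 (261°, 5.2 km): east 5.2 sin 261° = -5.14, north 5.2 cos 261° = -0.81
Current position: (-6.87, -0.32). Target: (0.7, 5.7). Remaining: Δeast = 7.57, Δnorth = 6.02.
Bearing = atan2(7.57, 6.02) mod 360° = 51.51°; distance = √((7.57)² + (6.02)²) = 9.667 km.

052°, 9.7 km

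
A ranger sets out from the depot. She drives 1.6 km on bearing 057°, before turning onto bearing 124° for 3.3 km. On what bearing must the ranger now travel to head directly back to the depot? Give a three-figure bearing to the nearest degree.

Leg 1 (057°, 1.6 km): east 1.6 sin 57° = 1.34, north 1.6 cos 57° = 0.87
Leg 2 (124°, 3.3 km): east 3.3 sin 124° = 2.74, north 3.3 cos 124° = -1.85
Net displacement: 4.08 east, -0.97 north. Direction back to start is (-4.08, 0.97): bearing = atan2(-4.08, 0.97) mod 360° = 283.43° ≈ 283°.

283°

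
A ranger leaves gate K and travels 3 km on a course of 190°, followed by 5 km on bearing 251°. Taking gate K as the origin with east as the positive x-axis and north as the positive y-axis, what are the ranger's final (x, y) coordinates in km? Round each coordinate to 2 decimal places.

Leg 1 (190°, 3 km): east 3 sin 190° = -0.52, north 3 cos 190° = -2.95
Leg 2 (251°, 5 km): east 5 sin 251° = -4.73, north 5 cos 251° = -1.63
Summing: -5.25 km east, -4.58 km north → (-5.25, -4.58).

(-5.25, -4.58)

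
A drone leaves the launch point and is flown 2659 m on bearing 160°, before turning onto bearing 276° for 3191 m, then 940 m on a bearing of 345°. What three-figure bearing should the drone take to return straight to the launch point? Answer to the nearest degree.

Leg 1 (160°, 2659 m): east 2659 sin 160° = 909.43, north 2659 cos 160° = -2498.64
Leg 2 (276°, 3191 m): east 3191 sin 276° = -3173.52, north 3191 cos 276° = 333.55
Leg 3 (345°, 940 m): east 940 sin 345° = -243.29, north 940 cos 345° = 907.97
Net displacement: -2507.38 east, -1257.12 north. Direction back to start is (2507.38, 1257.12): bearing = atan2(2507.38, 1257.12) mod 360° = 63.37° ≈ 063°.

063°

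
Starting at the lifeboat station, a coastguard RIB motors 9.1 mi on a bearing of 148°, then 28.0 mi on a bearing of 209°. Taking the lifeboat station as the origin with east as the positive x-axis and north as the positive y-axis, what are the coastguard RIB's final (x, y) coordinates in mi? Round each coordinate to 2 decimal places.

(-8.75, -32.21)

Leg 1 (148°, 9.1 mi): east 9.1 sin 148° = 4.82, north 9.1 cos 148° = -7.72
Leg 2 (209°, 28.0 mi): east 28.0 sin 209° = -13.57, north 28.0 cos 209° = -24.49
Summing: -8.75 mi east, -32.21 mi north → (-8.75, -32.21).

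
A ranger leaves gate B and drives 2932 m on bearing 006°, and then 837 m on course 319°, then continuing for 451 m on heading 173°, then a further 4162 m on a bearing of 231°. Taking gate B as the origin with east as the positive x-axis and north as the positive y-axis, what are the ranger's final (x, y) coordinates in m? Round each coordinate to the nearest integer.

(-3422, 481)

Leg 1 (006°, 2932 m): east 2932 sin 6° = 306.48, north 2932 cos 6° = 2915.94
Leg 2 (319°, 837 m): east 837 sin 319° = -549.12, north 837 cos 319° = 631.69
Leg 3 (173°, 451 m): east 451 sin 173° = 54.96, north 451 cos 173° = -447.64
Leg 4 (231°, 4162 m): east 4162 sin 231° = -3234.48, north 4162 cos 231° = -2619.23
Summing: -3422.16 m east, 480.76 m north → (-3422, 481).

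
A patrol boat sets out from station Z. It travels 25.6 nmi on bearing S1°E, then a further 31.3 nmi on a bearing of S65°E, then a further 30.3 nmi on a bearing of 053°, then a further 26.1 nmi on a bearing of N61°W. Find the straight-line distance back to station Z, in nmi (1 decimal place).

31.2 nmi

Leg 1 (S1°E, 25.6 nmi): east 25.6 sin 179° = 0.45, north 25.6 cos 179° = -25.60
Leg 2 (S65°E, 31.3 nmi): east 31.3 sin 115° = 28.37, north 31.3 cos 115° = -13.23
Leg 3 (053°, 30.3 nmi): east 30.3 sin 53° = 24.20, north 30.3 cos 53° = 18.23
Leg 4 (N61°W, 26.1 nmi): east 26.1 sin 299° = -22.83, north 26.1 cos 299° = 12.65
Net: 30.19 east, -7.94 north. Distance = √((30.19)² + (-7.94)²) = 31.211 nmi.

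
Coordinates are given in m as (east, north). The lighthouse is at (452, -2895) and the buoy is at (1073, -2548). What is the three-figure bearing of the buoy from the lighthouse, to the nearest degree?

Δeast = 1073 − 452 = 621.00; Δnorth = -2548 − -2895 = 347.00.
Bearing = atan2(Δeast, Δnorth) mod 360° = 60.80° ≈ 061°.

061°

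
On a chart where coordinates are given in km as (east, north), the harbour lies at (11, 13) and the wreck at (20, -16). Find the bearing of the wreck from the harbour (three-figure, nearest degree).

163°

Δeast = 20 − 11 = 9.00; Δnorth = -16 − 13 = -29.00.
Bearing = atan2(Δeast, Δnorth) mod 360° = 162.76° ≈ 163°.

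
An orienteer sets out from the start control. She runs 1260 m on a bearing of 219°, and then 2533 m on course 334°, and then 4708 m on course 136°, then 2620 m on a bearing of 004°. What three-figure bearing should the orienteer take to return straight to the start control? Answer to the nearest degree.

Leg 1 (219°, 1260 m): east 1260 sin 219° = -792.94, north 1260 cos 219° = -979.20
Leg 2 (334°, 2533 m): east 2533 sin 334° = -1110.39, north 2533 cos 334° = 2276.65
Leg 3 (136°, 4708 m): east 4708 sin 136° = 3270.45, north 4708 cos 136° = -3386.65
Leg 4 (004°, 2620 m): east 2620 sin 4° = 182.76, north 2620 cos 4° = 2613.62
Net displacement: 1549.88 east, 524.41 north. Direction back to start is (-1549.88, -524.41): bearing = atan2(-1549.88, -524.41) mod 360° = 251.31° ≈ 251°.

251°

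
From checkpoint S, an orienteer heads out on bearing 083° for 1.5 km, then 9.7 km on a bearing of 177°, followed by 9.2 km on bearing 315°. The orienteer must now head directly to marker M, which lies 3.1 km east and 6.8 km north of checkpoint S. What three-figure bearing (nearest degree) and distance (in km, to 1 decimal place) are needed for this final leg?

Leg 1 (083°, 1.5 km): east 1.5 sin 83° = 1.49, north 1.5 cos 83° = 0.18
Leg 2 (177°, 9.7 km): east 9.7 sin 177° = 0.51, north 9.7 cos 177° = -9.69
Leg 3 (315°, 9.2 km): east 9.2 sin 315° = -6.51, north 9.2 cos 315° = 6.51
Current position: (-4.51, -3.00). Target: (3.1, 6.8). Remaining: Δeast = 7.61, Δnorth = 9.80.
Bearing = atan2(7.61, 9.80) mod 360° = 37.83°; distance = √((7.61)² + (9.80)²) = 12.406 km.

038°, 12.4 km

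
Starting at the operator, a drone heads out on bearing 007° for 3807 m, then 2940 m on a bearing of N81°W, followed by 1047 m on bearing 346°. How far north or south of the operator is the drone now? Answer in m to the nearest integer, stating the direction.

Leg 1 (007°, 3807 m): east 3807 sin 7° = 463.96, north 3807 cos 7° = 3778.62
Leg 2 (N81°W, 2940 m): east 2940 sin 279° = -2903.80, north 2940 cos 279° = 459.92
Leg 3 (346°, 1047 m): east 1047 sin 346° = -253.29, north 1047 cos 346° = 1015.90
Net north component: 5254.44 m.

5254 m north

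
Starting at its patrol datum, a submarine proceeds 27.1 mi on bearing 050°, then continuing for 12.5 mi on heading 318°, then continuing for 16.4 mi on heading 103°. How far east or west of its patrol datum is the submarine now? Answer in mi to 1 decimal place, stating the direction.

Leg 1 (050°, 27.1 mi): east 27.1 sin 50° = 20.76, north 27.1 cos 50° = 17.42
Leg 2 (318°, 12.5 mi): east 12.5 sin 318° = -8.36, north 12.5 cos 318° = 9.29
Leg 3 (103°, 16.4 mi): east 16.4 sin 103° = 15.98, north 16.4 cos 103° = -3.69
Net east component: 28.38 mi.

28.4 mi east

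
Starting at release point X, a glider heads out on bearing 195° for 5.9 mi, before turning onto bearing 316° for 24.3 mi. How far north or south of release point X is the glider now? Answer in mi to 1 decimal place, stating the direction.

11.8 mi north

Leg 1 (195°, 5.9 mi): east 5.9 sin 195° = -1.53, north 5.9 cos 195° = -5.70
Leg 2 (316°, 24.3 mi): east 24.3 sin 316° = -16.88, north 24.3 cos 316° = 17.48
Net north component: 11.78 mi.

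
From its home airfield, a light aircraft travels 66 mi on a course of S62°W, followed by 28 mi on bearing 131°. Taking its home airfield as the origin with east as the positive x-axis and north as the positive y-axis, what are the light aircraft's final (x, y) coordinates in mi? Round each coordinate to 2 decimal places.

Leg 1 (S62°W, 66 mi): east 66 sin 242° = -58.27, north 66 cos 242° = -30.99
Leg 2 (131°, 28 mi): east 28 sin 131° = 21.13, north 28 cos 131° = -18.37
Summing: -37.14 mi east, -49.35 mi north → (-37.14, -49.35).

(-37.14, -49.35)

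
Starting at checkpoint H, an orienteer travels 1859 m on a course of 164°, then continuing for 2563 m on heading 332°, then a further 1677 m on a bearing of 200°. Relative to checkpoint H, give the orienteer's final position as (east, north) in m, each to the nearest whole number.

Leg 1 (164°, 1859 m): east 1859 sin 164° = 512.41, north 1859 cos 164° = -1786.99
Leg 2 (332°, 2563 m): east 2563 sin 332° = -1203.26, north 2563 cos 332° = 2262.99
Leg 3 (200°, 1677 m): east 1677 sin 200° = -573.57, north 1677 cos 200° = -1575.86
Summing: -1264.41 m east, -1099.86 m north → (-1264, -1100).

(-1264, -1100)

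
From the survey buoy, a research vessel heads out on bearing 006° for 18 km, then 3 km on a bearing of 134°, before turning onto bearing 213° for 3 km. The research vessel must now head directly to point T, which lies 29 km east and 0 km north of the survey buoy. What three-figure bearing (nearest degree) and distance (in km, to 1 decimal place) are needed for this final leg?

Leg 1 (006°, 18 km): east 18 sin 6° = 1.88, north 18 cos 6° = 17.90
Leg 2 (134°, 3 km): east 3 sin 134° = 2.16, north 3 cos 134° = -2.08
Leg 3 (213°, 3 km): east 3 sin 213° = -1.63, north 3 cos 213° = -2.52
Current position: (2.41, 13.30). Target: (29, 0). Remaining: Δeast = 26.59, Δnorth = -13.30.
Bearing = atan2(26.59, -13.30) mod 360° = 116.57°; distance = √((26.59)² + (-13.30)²) = 29.735 km.

117°, 29.7 km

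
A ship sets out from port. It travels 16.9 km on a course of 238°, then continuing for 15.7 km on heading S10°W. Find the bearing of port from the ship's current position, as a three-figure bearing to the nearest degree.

Leg 1 (238°, 16.9 km): east 16.9 sin 238° = -14.33, north 16.9 cos 238° = -8.96
Leg 2 (S10°W, 15.7 km): east 15.7 sin 190° = -2.73, north 15.7 cos 190° = -15.46
Net displacement: -17.06 east, -24.42 north. Direction back to start is (17.06, 24.42): bearing = atan2(17.06, 24.42) mod 360° = 34.94° ≈ 035°.

035°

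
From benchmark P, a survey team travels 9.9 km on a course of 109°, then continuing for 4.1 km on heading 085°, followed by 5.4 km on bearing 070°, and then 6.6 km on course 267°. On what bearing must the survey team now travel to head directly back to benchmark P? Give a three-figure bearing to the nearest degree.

Leg 1 (109°, 9.9 km): east 9.9 sin 109° = 9.36, north 9.9 cos 109° = -3.22
Leg 2 (085°, 4.1 km): east 4.1 sin 85° = 4.08, north 4.1 cos 85° = 0.36
Leg 3 (070°, 5.4 km): east 5.4 sin 70° = 5.07, north 5.4 cos 70° = 1.85
Leg 4 (267°, 6.6 km): east 6.6 sin 267° = -6.59, north 6.6 cos 267° = -0.35
Net displacement: 11.93 east, -1.36 north. Direction back to start is (-11.93, 1.36): bearing = atan2(-11.93, 1.36) mod 360° = 276.52° ≈ 277°.

277°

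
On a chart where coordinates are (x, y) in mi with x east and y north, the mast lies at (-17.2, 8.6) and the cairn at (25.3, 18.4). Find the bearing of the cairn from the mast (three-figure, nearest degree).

077°

Δeast = 25.3 − -17.2 = 42.50; Δnorth = 18.4 − 8.6 = 9.80.
Bearing = atan2(Δeast, Δnorth) mod 360° = 77.02° ≈ 077°.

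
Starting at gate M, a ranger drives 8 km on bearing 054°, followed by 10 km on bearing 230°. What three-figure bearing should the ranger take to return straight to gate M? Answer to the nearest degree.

Leg 1 (054°, 8 km): east 8 sin 54° = 6.47, north 8 cos 54° = 4.70
Leg 2 (230°, 10 km): east 10 sin 230° = -7.66, north 10 cos 230° = -6.43
Net displacement: -1.19 east, -1.73 north. Direction back to start is (1.19, 1.73): bearing = atan2(1.19, 1.73) mod 360° = 34.55° ≈ 035°.

035°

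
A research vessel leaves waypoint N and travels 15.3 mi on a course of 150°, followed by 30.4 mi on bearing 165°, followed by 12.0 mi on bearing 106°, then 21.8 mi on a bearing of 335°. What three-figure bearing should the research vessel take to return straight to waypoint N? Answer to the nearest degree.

Leg 1 (150°, 15.3 mi): east 15.3 sin 150° = 7.65, north 15.3 cos 150° = -13.25
Leg 2 (165°, 30.4 mi): east 30.4 sin 165° = 7.87, north 30.4 cos 165° = -29.36
Leg 3 (106°, 12.0 mi): east 12.0 sin 106° = 11.54, north 12.0 cos 106° = -3.31
Leg 4 (335°, 21.8 mi): east 21.8 sin 335° = -9.21, north 21.8 cos 335° = 19.76
Net displacement: 17.84 east, -26.16 north. Direction back to start is (-17.84, 26.16): bearing = atan2(-17.84, 26.16) mod 360° = 325.71° ≈ 326°.

326°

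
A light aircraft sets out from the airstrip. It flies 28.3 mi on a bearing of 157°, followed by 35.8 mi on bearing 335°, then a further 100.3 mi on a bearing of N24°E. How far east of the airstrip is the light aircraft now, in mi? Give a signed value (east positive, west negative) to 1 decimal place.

Leg 1 (157°, 28.3 mi): east 28.3 sin 157° = 11.06, north 28.3 cos 157° = -26.05
Leg 2 (335°, 35.8 mi): east 35.8 sin 335° = -15.13, north 35.8 cos 335° = 32.45
Leg 3 (N24°E, 100.3 mi): east 100.3 sin 24° = 40.80, north 100.3 cos 24° = 91.63
Net east component: 36.72 mi.

36.7 mi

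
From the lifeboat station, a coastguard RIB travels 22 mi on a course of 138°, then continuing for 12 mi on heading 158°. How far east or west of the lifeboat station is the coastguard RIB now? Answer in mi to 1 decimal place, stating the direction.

19.2 mi east

Leg 1 (138°, 22 mi): east 22 sin 138° = 14.72, north 22 cos 138° = -16.35
Leg 2 (158°, 12 mi): east 12 sin 158° = 4.50, north 12 cos 158° = -11.13
Net east component: 19.22 mi.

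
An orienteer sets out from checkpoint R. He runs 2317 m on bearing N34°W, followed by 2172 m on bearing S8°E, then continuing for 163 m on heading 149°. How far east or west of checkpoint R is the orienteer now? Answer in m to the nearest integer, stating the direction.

909 m west

Leg 1 (N34°W, 2317 m): east 2317 sin 326° = -1295.65, north 2317 cos 326° = 1920.88
Leg 2 (S8°E, 2172 m): east 2172 sin 172° = 302.28, north 2172 cos 172° = -2150.86
Leg 3 (149°, 163 m): east 163 sin 149° = 83.95, north 163 cos 149° = -139.72
Net east component: -909.41 m.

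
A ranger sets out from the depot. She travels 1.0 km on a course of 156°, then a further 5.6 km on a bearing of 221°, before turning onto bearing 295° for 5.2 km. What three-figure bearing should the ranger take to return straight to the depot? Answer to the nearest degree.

Leg 1 (156°, 1.0 km): east 1.0 sin 156° = 0.41, north 1.0 cos 156° = -0.91
Leg 2 (221°, 5.6 km): east 5.6 sin 221° = -3.67, north 5.6 cos 221° = -4.23
Leg 3 (295°, 5.2 km): east 5.2 sin 295° = -4.71, north 5.2 cos 295° = 2.20
Net displacement: -7.98 east, -2.94 north. Direction back to start is (7.98, 2.94): bearing = atan2(7.98, 2.94) mod 360° = 69.76° ≈ 070°.

070°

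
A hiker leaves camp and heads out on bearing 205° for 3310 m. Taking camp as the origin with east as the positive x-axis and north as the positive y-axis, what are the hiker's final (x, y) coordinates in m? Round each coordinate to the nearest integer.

Leg 1 (205°, 3310 m): east 3310 sin 205° = -1398.87, north 3310 cos 205° = -2999.88
Summing: -1398.87 m east, -2999.88 m north → (-1399, -3000).

(-1399, -3000)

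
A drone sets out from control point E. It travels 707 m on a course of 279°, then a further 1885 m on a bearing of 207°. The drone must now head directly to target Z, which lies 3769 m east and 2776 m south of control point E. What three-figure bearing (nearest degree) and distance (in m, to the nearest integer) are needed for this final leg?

Leg 1 (279°, 707 m): east 707 sin 279° = -698.30, north 707 cos 279° = 110.60
Leg 2 (207°, 1885 m): east 1885 sin 207° = -855.77, north 1885 cos 207° = -1679.55
Current position: (-1554.07, -1568.95). Target: (3769, -2776). Remaining: Δeast = 5323.07, Δnorth = -1207.05.
Bearing = atan2(5323.07, -1207.05) mod 360° = 102.78°; distance = √((5323.07)² + (-1207.05)²) = 5458.207 m.

103°, 5458 m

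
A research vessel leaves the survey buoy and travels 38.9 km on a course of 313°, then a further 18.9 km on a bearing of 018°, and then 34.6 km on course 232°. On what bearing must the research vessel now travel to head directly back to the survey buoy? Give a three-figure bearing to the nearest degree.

115°

Leg 1 (313°, 38.9 km): east 38.9 sin 313° = -28.45, north 38.9 cos 313° = 26.53
Leg 2 (018°, 18.9 km): east 18.9 sin 18° = 5.84, north 18.9 cos 18° = 17.97
Leg 3 (232°, 34.6 km): east 34.6 sin 232° = -27.27, north 34.6 cos 232° = -21.30
Net displacement: -49.87 east, 23.20 north. Direction back to start is (49.87, -23.20): bearing = atan2(49.87, -23.20) mod 360° = 114.95° ≈ 115°.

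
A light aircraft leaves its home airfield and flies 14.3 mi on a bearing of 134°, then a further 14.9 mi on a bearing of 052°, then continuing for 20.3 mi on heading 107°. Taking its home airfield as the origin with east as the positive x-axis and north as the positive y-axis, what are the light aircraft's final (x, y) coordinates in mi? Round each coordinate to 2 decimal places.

(41.44, -6.70)

Leg 1 (134°, 14.3 mi): east 14.3 sin 134° = 10.29, north 14.3 cos 134° = -9.93
Leg 2 (052°, 14.9 mi): east 14.9 sin 52° = 11.74, north 14.9 cos 52° = 9.17
Leg 3 (107°, 20.3 mi): east 20.3 sin 107° = 19.41, north 20.3 cos 107° = -5.94
Summing: 41.44 mi east, -6.70 mi north → (41.44, -6.70).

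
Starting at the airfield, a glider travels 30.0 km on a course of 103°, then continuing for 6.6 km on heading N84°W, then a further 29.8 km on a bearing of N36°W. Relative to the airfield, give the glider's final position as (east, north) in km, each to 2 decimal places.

(5.15, 18.05)

Leg 1 (103°, 30.0 km): east 30.0 sin 103° = 29.23, north 30.0 cos 103° = -6.75
Leg 2 (N84°W, 6.6 km): east 6.6 sin 276° = -6.56, north 6.6 cos 276° = 0.69
Leg 3 (N36°W, 29.8 km): east 29.8 sin 324° = -17.52, north 29.8 cos 324° = 24.11
Summing: 5.15 km east, 18.05 km north → (5.15, 18.05).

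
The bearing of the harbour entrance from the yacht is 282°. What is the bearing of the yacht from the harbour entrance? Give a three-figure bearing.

102°

Back-bearing = 282° − 180° = 102°.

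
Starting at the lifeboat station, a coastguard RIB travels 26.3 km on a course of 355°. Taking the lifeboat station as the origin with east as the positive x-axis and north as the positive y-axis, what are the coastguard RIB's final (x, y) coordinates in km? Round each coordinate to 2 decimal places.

Leg 1 (355°, 26.3 km): east 26.3 sin 355° = -2.29, north 26.3 cos 355° = 26.20
Summing: -2.29 km east, 26.20 km north → (-2.29, 26.20).

(-2.29, 26.20)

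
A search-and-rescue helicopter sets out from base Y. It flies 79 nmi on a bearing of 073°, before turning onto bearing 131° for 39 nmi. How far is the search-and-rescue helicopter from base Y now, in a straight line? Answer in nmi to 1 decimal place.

105.0 nmi

Leg 1 (073°, 79 nmi): east 79 sin 73° = 75.55, north 79 cos 73° = 23.10
Leg 2 (131°, 39 nmi): east 39 sin 131° = 29.43, north 39 cos 131° = -25.59
Net: 104.98 east, -2.49 north. Distance = √((104.98)² + (-2.49)²) = 105.011 nmi.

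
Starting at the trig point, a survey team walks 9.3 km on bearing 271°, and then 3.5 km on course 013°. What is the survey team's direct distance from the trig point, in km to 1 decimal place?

9.2 km

Leg 1 (271°, 9.3 km): east 9.3 sin 271° = -9.30, north 9.3 cos 271° = 0.16
Leg 2 (013°, 3.5 km): east 3.5 sin 13° = 0.79, north 3.5 cos 13° = 3.41
Net: -8.51 east, 3.57 north. Distance = √((-8.51)² + (3.57)²) = 9.231 km.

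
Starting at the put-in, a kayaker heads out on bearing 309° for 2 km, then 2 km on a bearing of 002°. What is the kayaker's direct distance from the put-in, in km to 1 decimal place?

Leg 1 (309°, 2 km): east 2 sin 309° = -1.55, north 2 cos 309° = 1.26
Leg 2 (002°, 2 km): east 2 sin 2° = 0.07, north 2 cos 2° = 2.00
Net: -1.48 east, 3.26 north. Distance = √((-1.48)² + (3.26)²) = 3.580 km.

3.6 km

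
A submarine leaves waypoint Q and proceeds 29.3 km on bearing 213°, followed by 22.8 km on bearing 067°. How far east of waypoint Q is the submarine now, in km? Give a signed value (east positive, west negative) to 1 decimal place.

Leg 1 (213°, 29.3 km): east 29.3 sin 213° = -15.96, north 29.3 cos 213° = -24.57
Leg 2 (067°, 22.8 km): east 22.8 sin 67° = 20.99, north 22.8 cos 67° = 8.91
Net east component: 5.03 km.

5.0 km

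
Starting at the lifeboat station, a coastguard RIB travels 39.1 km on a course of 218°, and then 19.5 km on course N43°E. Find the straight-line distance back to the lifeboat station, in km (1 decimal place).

19.7 km

Leg 1 (218°, 39.1 km): east 39.1 sin 218° = -24.07, north 39.1 cos 218° = -30.81
Leg 2 (N43°E, 19.5 km): east 19.5 sin 43° = 13.30, north 19.5 cos 43° = 14.26
Net: -10.77 east, -16.55 north. Distance = √((-10.77)² + (-16.55)²) = 19.747 km.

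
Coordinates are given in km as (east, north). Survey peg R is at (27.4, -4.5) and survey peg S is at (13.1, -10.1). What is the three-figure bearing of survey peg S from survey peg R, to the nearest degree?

249°

Δeast = 13.1 − 27.4 = -14.30; Δnorth = -10.1 − -4.5 = -5.60.
Bearing = atan2(Δeast, Δnorth) mod 360° = 248.61° ≈ 249°.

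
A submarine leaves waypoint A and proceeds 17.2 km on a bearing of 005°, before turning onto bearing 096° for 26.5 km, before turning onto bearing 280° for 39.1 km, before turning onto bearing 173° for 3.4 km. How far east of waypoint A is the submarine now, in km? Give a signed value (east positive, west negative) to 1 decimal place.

Leg 1 (005°, 17.2 km): east 17.2 sin 5° = 1.50, north 17.2 cos 5° = 17.13
Leg 2 (096°, 26.5 km): east 26.5 sin 96° = 26.35, north 26.5 cos 96° = -2.77
Leg 3 (280°, 39.1 km): east 39.1 sin 280° = -38.51, north 39.1 cos 280° = 6.79
Leg 4 (173°, 3.4 km): east 3.4 sin 173° = 0.41, north 3.4 cos 173° = -3.37
Net east component: -10.24 km.

-10.2 km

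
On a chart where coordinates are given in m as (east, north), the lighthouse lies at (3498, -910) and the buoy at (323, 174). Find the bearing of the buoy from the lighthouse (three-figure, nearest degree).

289°

Δeast = 323 − 3498 = -3175.00; Δnorth = 174 − -910 = 1084.00.
Bearing = atan2(Δeast, Δnorth) mod 360° = 288.85° ≈ 289°.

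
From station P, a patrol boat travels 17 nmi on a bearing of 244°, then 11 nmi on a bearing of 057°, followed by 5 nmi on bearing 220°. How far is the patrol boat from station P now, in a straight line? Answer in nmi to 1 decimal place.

Leg 1 (244°, 17 nmi): east 17 sin 244° = -15.28, north 17 cos 244° = -7.45
Leg 2 (057°, 11 nmi): east 11 sin 57° = 9.23, north 11 cos 57° = 5.99
Leg 3 (220°, 5 nmi): east 5 sin 220° = -3.21, north 5 cos 220° = -3.83
Net: -9.27 east, -5.29 north. Distance = √((-9.27)² + (-5.29)²) = 10.672 nmi.

10.7 nmi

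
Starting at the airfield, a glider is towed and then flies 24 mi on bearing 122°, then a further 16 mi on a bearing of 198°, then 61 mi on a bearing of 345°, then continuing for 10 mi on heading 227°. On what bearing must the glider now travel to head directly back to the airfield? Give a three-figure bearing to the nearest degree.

162°

Leg 1 (122°, 24 mi): east 24 sin 122° = 20.35, north 24 cos 122° = -12.72
Leg 2 (198°, 16 mi): east 16 sin 198° = -4.94, north 16 cos 198° = -15.22
Leg 3 (345°, 61 mi): east 61 sin 345° = -15.79, north 61 cos 345° = 58.92
Leg 4 (227°, 10 mi): east 10 sin 227° = -7.31, north 10 cos 227° = -6.82
Net displacement: -7.69 east, 24.17 north. Direction back to start is (7.69, -24.17): bearing = atan2(7.69, -24.17) mod 360° = 162.34° ≈ 162°.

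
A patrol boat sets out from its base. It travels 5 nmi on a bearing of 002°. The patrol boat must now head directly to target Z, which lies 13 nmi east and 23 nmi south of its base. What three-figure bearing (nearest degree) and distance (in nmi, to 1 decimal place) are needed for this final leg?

Leg 1 (002°, 5 nmi): east 5 sin 2° = 0.17, north 5 cos 2° = 5.00
Current position: (0.17, 5.00). Target: (13, -23). Remaining: Δeast = 12.83, Δnorth = -28.00.
Bearing = atan2(12.83, -28.00) mod 360° = 155.39°; distance = √((12.83)² + (-28.00)²) = 30.795 nmi.

155°, 30.8 nmi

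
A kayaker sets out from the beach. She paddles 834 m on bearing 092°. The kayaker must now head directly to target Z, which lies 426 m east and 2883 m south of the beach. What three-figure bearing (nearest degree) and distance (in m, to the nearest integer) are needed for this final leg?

188°, 2883 m

Leg 1 (092°, 834 m): east 834 sin 92° = 833.49, north 834 cos 92° = -29.11
Current position: (833.49, -29.11). Target: (426, -2883). Remaining: Δeast = -407.49, Δnorth = -2853.89.
Bearing = atan2(-407.49, -2853.89) mod 360° = 188.13°; distance = √((-407.49)² + (-2853.89)²) = 2882.839 m.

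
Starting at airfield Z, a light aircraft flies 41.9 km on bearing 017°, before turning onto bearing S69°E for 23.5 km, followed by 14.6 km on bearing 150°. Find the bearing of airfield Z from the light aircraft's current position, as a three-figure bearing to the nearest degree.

Leg 1 (017°, 41.9 km): east 41.9 sin 17° = 12.25, north 41.9 cos 17° = 40.07
Leg 2 (S69°E, 23.5 km): east 23.5 sin 111° = 21.94, north 23.5 cos 111° = -8.42
Leg 3 (150°, 14.6 km): east 14.6 sin 150° = 7.30, north 14.6 cos 150° = -12.64
Net displacement: 41.49 east, 19.00 north. Direction back to start is (-41.49, -19.00): bearing = atan2(-41.49, -19.00) mod 360° = 245.39° ≈ 245°.

245°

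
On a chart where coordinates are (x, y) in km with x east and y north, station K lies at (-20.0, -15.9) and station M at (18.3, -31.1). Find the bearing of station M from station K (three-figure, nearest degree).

Δeast = 18.3 − -20.0 = 38.30; Δnorth = -31.1 − -15.9 = -15.20.
Bearing = atan2(Δeast, Δnorth) mod 360° = 111.65° ≈ 112°.

112°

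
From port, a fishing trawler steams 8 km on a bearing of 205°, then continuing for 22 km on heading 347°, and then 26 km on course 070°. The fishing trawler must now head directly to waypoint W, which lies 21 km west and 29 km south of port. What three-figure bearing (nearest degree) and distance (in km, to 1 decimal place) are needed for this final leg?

Leg 1 (205°, 8 km): east 8 sin 205° = -3.38, north 8 cos 205° = -7.25
Leg 2 (347°, 22 km): east 22 sin 347° = -4.95, north 22 cos 347° = 21.44
Leg 3 (070°, 26 km): east 26 sin 70° = 24.43, north 26 cos 70° = 8.89
Current position: (16.10, 23.08). Target: (-21, -29). Remaining: Δeast = -37.10, Δnorth = -52.08.
Bearing = atan2(-37.10, -52.08) mod 360° = 215.47°; distance = √((-37.10)² + (-52.08)²) = 63.943 km.

215°, 63.9 km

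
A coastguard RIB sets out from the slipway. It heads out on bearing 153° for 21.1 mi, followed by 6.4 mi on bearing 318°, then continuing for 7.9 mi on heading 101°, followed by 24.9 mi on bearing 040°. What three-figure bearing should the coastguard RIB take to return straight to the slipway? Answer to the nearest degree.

Leg 1 (153°, 21.1 mi): east 21.1 sin 153° = 9.58, north 21.1 cos 153° = -18.80
Leg 2 (318°, 6.4 mi): east 6.4 sin 318° = -4.28, north 6.4 cos 318° = 4.76
Leg 3 (101°, 7.9 mi): east 7.9 sin 101° = 7.75, north 7.9 cos 101° = -1.51
Leg 4 (040°, 24.9 mi): east 24.9 sin 40° = 16.01, north 24.9 cos 40° = 19.07
Net displacement: 29.06 east, 3.52 north. Direction back to start is (-29.06, -3.52): bearing = atan2(-29.06, -3.52) mod 360° = 263.09° ≈ 263°.

263°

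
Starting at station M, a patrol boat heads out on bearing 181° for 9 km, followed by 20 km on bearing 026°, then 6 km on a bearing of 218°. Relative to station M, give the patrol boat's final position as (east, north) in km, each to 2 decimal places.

Leg 1 (181°, 9 km): east 9 sin 181° = -0.16, north 9 cos 181° = -9.00
Leg 2 (026°, 20 km): east 20 sin 26° = 8.77, north 20 cos 26° = 17.98
Leg 3 (218°, 6 km): east 6 sin 218° = -3.69, north 6 cos 218° = -4.73
Summing: 4.92 km east, 4.25 km north → (4.92, 4.25).

(4.92, 4.25)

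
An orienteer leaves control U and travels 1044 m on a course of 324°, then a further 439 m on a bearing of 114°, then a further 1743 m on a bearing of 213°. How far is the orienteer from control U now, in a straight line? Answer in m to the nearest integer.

Leg 1 (324°, 1044 m): east 1044 sin 324° = -613.65, north 1044 cos 324° = 844.61
Leg 2 (114°, 439 m): east 439 sin 114° = 401.05, north 439 cos 114° = -178.56
Leg 3 (213°, 1743 m): east 1743 sin 213° = -949.31, north 1743 cos 213° = -1461.80
Net: -1161.91 east, -795.75 north. Distance = √((-1161.91)² + (-795.75)²) = 1408.276 m.

1408 m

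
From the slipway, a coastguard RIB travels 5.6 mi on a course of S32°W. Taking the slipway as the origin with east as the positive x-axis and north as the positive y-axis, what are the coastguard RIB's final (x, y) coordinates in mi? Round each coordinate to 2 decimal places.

Leg 1 (S32°W, 5.6 mi): east 5.6 sin 212° = -2.97, north 5.6 cos 212° = -4.75
Summing: -2.97 mi east, -4.75 mi north → (-2.97, -4.75).

(-2.97, -4.75)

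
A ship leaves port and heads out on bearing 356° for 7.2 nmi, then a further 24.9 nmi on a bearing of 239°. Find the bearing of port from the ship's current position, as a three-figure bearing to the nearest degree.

076°

Leg 1 (356°, 7.2 nmi): east 7.2 sin 356° = -0.50, north 7.2 cos 356° = 7.18
Leg 2 (239°, 24.9 nmi): east 24.9 sin 239° = -21.34, north 24.9 cos 239° = -12.82
Net displacement: -21.85 east, -5.64 north. Direction back to start is (21.85, 5.64): bearing = atan2(21.85, 5.64) mod 360° = 75.52° ≈ 076°.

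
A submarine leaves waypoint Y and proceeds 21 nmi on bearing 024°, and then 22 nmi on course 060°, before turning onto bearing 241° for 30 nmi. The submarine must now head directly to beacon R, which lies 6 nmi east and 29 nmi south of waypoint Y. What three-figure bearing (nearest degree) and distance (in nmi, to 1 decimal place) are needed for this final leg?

Leg 1 (024°, 21 nmi): east 21 sin 24° = 8.54, north 21 cos 24° = 19.18
Leg 2 (060°, 22 nmi): east 22 sin 60° = 19.05, north 22 cos 60° = 11.00
Leg 3 (241°, 30 nmi): east 30 sin 241° = -26.24, north 30 cos 241° = -14.54
Current position: (1.36, 15.64). Target: (6, -29). Remaining: Δeast = 4.64, Δnorth = -44.64.
Bearing = atan2(4.64, -44.64) mod 360° = 174.06°; distance = √((4.64)² + (-44.64)²) = 44.881 nmi.

174°, 44.9 nmi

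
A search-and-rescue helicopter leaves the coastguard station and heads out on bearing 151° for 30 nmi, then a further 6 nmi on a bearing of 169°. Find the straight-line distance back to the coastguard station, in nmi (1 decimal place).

35.8 nmi

Leg 1 (151°, 30 nmi): east 30 sin 151° = 14.54, north 30 cos 151° = -26.24
Leg 2 (169°, 6 nmi): east 6 sin 169° = 1.14, north 6 cos 169° = -5.89
Net: 15.69 east, -32.13 north. Distance = √((15.69)² + (-32.13)²) = 35.754 nmi.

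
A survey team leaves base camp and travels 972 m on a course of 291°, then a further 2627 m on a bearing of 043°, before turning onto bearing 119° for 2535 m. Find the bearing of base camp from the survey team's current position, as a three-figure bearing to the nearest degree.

Leg 1 (291°, 972 m): east 972 sin 291° = -907.44, north 972 cos 291° = 348.33
Leg 2 (043°, 2627 m): east 2627 sin 43° = 1791.61, north 2627 cos 43° = 1921.27
Leg 3 (119°, 2535 m): east 2535 sin 119° = 2217.16, north 2535 cos 119° = -1228.99
Net displacement: 3101.33 east, 1040.61 north. Direction back to start is (-3101.33, -1040.61): bearing = atan2(-3101.33, -1040.61) mod 360° = 251.45° ≈ 251°.

251°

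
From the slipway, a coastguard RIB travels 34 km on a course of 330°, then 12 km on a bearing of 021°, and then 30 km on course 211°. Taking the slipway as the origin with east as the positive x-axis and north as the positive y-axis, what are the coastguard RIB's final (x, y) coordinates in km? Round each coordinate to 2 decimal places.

(-28.15, 14.93)

Leg 1 (330°, 34 km): east 34 sin 330° = -17.00, north 34 cos 330° = 29.44
Leg 2 (021°, 12 km): east 12 sin 21° = 4.30, north 12 cos 21° = 11.20
Leg 3 (211°, 30 km): east 30 sin 211° = -15.45, north 30 cos 211° = -25.72
Summing: -28.15 km east, 14.93 km north → (-28.15, 14.93).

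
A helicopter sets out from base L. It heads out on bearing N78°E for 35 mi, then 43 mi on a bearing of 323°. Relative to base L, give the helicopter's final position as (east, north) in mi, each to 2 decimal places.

Leg 1 (N78°E, 35 mi): east 35 sin 78° = 34.24, north 35 cos 78° = 7.28
Leg 2 (323°, 43 mi): east 43 sin 323° = -25.88, north 43 cos 323° = 34.34
Summing: 8.36 mi east, 41.62 mi north → (8.36, 41.62).

(8.36, 41.62)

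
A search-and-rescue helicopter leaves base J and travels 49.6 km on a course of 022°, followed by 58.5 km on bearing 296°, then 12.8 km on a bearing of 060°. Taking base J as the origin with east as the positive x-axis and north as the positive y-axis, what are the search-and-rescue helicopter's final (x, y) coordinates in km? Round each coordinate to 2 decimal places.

Leg 1 (022°, 49.6 km): east 49.6 sin 22° = 18.58, north 49.6 cos 22° = 45.99
Leg 2 (296°, 58.5 km): east 58.5 sin 296° = -52.58, north 58.5 cos 296° = 25.64
Leg 3 (060°, 12.8 km): east 12.8 sin 60° = 11.09, north 12.8 cos 60° = 6.40
Summing: -22.91 km east, 78.03 km north → (-22.91, 78.03).

(-22.91, 78.03)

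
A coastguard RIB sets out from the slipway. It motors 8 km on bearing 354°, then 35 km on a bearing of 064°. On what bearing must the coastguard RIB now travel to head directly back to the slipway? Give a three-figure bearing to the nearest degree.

Leg 1 (354°, 8 km): east 8 sin 354° = -0.84, north 8 cos 354° = 7.96
Leg 2 (064°, 35 km): east 35 sin 64° = 31.46, north 35 cos 64° = 15.34
Net displacement: 30.62 east, 23.30 north. Direction back to start is (-30.62, -23.30): bearing = atan2(-30.62, -23.30) mod 360° = 232.73° ≈ 233°.

233°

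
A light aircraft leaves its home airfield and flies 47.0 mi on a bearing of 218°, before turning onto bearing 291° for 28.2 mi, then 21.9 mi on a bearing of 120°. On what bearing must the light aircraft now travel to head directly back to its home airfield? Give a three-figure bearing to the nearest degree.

044°

Leg 1 (218°, 47.0 mi): east 47.0 sin 218° = -28.94, north 47.0 cos 218° = -37.04
Leg 2 (291°, 28.2 mi): east 28.2 sin 291° = -26.33, north 28.2 cos 291° = 10.11
Leg 3 (120°, 21.9 mi): east 21.9 sin 120° = 18.97, north 21.9 cos 120° = -10.95
Net displacement: -36.30 east, -37.88 north. Direction back to start is (36.30, 37.88): bearing = atan2(36.30, 37.88) mod 360° = 43.78° ≈ 044°.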